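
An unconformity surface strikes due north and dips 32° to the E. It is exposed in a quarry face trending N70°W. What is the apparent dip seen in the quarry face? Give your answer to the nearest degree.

Angle between strike (due north) and section (N70°W): β = 70°.
tan(apparent dip) = tan 32° · sin 70° = 0.5872
apparent dip = arctan 0.5872 = 30.42°

30°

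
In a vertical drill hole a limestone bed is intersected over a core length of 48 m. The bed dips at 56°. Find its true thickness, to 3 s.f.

True thickness t = h · cos(dip) = 48 × cos 56°
t = 48 × 0.5592 = 26.841 m

26.8 m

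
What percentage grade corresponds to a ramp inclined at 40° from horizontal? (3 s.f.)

grade % = 100 × tan 40° = 100 × 0.8391

83.9%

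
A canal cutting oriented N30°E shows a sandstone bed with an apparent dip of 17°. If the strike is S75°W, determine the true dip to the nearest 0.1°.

23.4°

β = acute angle between strike S75°W and section N30°E = 45°.
tan(true dip) = tan 17° / sin 45° = 0.4324
true dip = arctan 0.4324 = 23.38°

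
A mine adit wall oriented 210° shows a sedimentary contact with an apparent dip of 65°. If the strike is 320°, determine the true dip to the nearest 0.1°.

66.3°

The section is 70° from the strike.
tan(true dip) = tan 65° / sin 70° = 2.2821
δ = arctan(2.2821) = 66.34°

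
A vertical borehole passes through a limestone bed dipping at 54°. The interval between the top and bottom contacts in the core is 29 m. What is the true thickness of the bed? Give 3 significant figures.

17.0 m

True thickness t = h · cos(dip) = 29 × cos 54°
t = 29 × 0.5878 = 17.046 m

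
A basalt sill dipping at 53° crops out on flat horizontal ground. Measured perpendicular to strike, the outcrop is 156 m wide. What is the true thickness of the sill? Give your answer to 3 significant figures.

125 m

True thickness t = w · sin(dip) = 156 × sin 53°
t = 156 × 0.7986 = 124.587 m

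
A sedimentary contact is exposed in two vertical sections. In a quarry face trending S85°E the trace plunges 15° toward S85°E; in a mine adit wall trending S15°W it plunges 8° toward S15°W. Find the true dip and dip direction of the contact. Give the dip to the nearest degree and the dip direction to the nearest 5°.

true dip 18°, dip direction 130°

The two traces are lines in the plane: v₁ = (sin 95°·cos 15°, cos 95°·cos 15°, −sin 15°), v₂ = (sin 195°·cos 8°, cos 195°·cos 8°, −sin 8°).
The plane normal is n = v₁ × v₂ ∝ (0.236, -0.200, 0.942).
True dip = arccos(n_z / |n|) = arccos(0.9501) = 18.2°.
Dip direction = azimuth of (n_x, n_y) = atan2(0.236, -0.200) = 130°.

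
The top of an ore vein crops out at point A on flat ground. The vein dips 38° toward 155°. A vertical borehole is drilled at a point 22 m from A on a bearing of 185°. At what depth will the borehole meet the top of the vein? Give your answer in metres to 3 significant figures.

The hole lies 30° from the dip direction, so the down-dip offset is 22 × cos 30° = 19.05 m.
Depth = down-dip offset × tan(dip) = 19.05 × tan 38° = 19.05 × 0.7813
Depth = 14.89 m

14.9 m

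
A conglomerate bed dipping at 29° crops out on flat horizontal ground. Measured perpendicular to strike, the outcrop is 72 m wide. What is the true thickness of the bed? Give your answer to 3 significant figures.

34.9 m

True thickness t = w · sin(dip) = 72 × sin 29°
t = 72 × 0.4848 = 34.906 m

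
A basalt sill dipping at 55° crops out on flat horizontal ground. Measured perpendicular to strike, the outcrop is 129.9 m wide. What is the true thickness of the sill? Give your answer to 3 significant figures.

106 m

True thickness t = w · sin(dip) = 129.9 × sin 55°
t = 129.9 × 0.8192 = 106.408 m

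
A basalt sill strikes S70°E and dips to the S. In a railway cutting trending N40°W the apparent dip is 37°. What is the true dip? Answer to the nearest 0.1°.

The section is 30° from the strike.
tan δ = tan α / sin β = tan 37° / sin 30° = 0.7536 / 0.5000 = 1.5071
true dip = arctan 1.5071 = 56.43°

56.4°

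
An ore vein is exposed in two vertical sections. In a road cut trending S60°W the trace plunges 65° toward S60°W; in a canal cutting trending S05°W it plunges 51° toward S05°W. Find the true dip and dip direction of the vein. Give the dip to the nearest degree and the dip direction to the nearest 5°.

true dip 65°, dip direction 240°

Each apparent-dip line lies in the plane. As unit vectors (x east, y north, z up), v₁ plunges 65°→S60°W and v₂ plunges 51°→S05°W.
n = v₁ × v₂ = (-0.404, -0.235, 0.218) (taken with n_z > 0).
Dip δ = arctan(|n_h|/n_z) = arctan(0.467/0.218) = 65.0°.
The horizontal component of n points toward azimuth atan2(n_x, n_y) = 240°, the dip direction.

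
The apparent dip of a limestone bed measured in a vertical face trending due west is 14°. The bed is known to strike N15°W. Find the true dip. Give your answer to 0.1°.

β = acute angle between strike N15°W and section due west = 75°.
tan δ = tan α / sin β = tan 14° / sin 75° = 0.2493 / 0.9659 = 0.2581
true dip = arctan 0.2581 = 14.47°

14.5°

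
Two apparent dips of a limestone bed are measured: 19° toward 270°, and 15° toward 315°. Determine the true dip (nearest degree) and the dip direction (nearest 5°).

Each apparent-dip line lies in the plane. As unit vectors (x east, y north, z up), v₁ plunges 19°→270° and v₂ plunges 15°→315°.
The plane normal is n = v₁ × v₂ ∝ (-0.222, 0.022, 0.646).
Dip δ = arctan(|n_h|/n_z) = arctan(0.223/0.646) = 19.1°.
Dip direction = atan2(-0.222, 0.022) = 276° (azimuth of n's horizontal projection).

true dip 19°, dip direction 275°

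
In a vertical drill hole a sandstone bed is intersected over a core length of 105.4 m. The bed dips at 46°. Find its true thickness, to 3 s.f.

True thickness t = h · cos(dip) = 105.4 × cos 46°
t = 105.4 × 0.6947 = 73.217 m

73.2 m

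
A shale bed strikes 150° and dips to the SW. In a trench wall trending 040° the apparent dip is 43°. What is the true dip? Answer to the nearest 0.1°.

44.8°

β = acute angle between strike 150° and section 040° = 70°.
tan δ = tan α / sin β = tan 43° / sin 70° = 0.9325 / 0.9397 = 0.9924
true dip = arctan 0.9924 = 44.78°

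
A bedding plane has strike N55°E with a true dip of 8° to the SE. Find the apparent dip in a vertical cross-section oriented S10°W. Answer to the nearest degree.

The section lies 45° from the strike.
tan(apparent dip) = tan 8° · sin 45° = 0.0994
α = arctan(0.0994) = 5.68°

6°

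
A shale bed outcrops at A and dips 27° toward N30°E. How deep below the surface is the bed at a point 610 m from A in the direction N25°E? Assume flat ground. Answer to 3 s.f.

310 m

The hole lies 5° from the dip direction, so the down-dip offset is 610 × cos 5° = 607.68 m.
Depth = down-dip offset × tan(dip) = 607.68 × tan 27° = 607.68 × 0.5095
Depth = 309.63 m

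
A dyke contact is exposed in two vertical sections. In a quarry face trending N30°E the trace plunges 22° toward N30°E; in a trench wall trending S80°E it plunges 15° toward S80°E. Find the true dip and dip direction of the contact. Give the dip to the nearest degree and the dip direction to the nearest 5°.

true dip 23°, dip direction 050°

Each apparent-dip line lies in the plane. As unit vectors (x east, y north, z up), v₁ plunges 22°→N30°E and v₂ plunges 15°→S80°E.
n = v₁ × v₂ = (0.271, 0.236, 0.842) (taken with n_z > 0).
True dip = arccos(n_z / |n|) = arccos(0.9197) = 23.1°.
The horizontal component of n points toward azimuth atan2(n_x, n_y) = 49°, the dip direction.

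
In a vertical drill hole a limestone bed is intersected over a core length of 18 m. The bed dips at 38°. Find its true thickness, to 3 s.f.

True thickness t = h · cos(dip) = 18 × cos 38°
t = 18 × 0.7880 = 14.184 m

14.2 m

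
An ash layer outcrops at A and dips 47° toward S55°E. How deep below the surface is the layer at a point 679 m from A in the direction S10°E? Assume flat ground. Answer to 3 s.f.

515 m

The hole lies 45° from the dip direction, so the down-dip offset is 679 × cos 45° = 480.13 m.
Depth = down-dip offset × tan(dip) = 480.13 × tan 47° = 480.13 × 1.0724
Depth = 514.87 m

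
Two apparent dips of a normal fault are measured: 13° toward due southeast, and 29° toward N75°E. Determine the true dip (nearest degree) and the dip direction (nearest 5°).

true dip 29°, dip direction 070°

The two traces are lines in the plane: v₁ = (sin 135°·cos 13°, cos 135°·cos 13°, −sin 13°), v₂ = (sin 75°·cos 29°, cos 75°·cos 29°, −sin 29°).
The plane normal is n = v₁ × v₂ ∝ (0.385, 0.144, 0.738).
Dip δ = arctan(|n_h|/n_z) = arctan(0.411/0.738) = 29.1°.
Dip direction = atan2(0.385, 0.144) = 69° (azimuth of n's horizontal projection).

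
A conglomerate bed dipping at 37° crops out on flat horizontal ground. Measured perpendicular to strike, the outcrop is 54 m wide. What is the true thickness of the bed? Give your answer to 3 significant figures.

32.5 m

True thickness t = w · sin(dip) = 54 × sin 37°
t = 54 × 0.6018 = 32.498 m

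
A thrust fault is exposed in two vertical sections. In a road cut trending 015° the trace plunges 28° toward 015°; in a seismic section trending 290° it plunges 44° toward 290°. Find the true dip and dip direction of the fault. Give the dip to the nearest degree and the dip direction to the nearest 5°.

Represent each trace as a vector plunging at its apparent dip toward its trend (east-north-up frame): v₁ = (0.229, 0.853, -0.469), v₂ = (-0.676, 0.246, -0.695).
Cross product v₁ × v₂ gives the pole to the plane: n ∝ (-0.477, 0.476, 0.633).
Dip δ = arctan(|n_h|/n_z) = arctan(0.674/0.633) = 46.8°.
Dip direction = azimuth of (n_x, n_y) = atan2(-0.477, 0.476) = 315°.

true dip 47°, dip direction 315°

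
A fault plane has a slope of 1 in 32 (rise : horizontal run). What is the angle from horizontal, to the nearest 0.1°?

1.8°

tan θ = 1/32 = 0.0312
θ = arctan(0.0312) = 1.79°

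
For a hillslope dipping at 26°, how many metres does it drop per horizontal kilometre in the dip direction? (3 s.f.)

drop per km = 1000 × tan 26° = 1000 × 0.4877

488 m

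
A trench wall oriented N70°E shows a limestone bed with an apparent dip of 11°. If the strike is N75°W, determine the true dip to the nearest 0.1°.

β = acute angle between strike N75°W and section N70°E = 35°.
tan(true dip) = tan 11° / sin 35° = 0.3389
true dip = arctan 0.3389 = 18.72°

18.7°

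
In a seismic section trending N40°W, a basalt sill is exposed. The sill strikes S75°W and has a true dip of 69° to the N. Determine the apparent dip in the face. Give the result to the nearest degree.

67°

Angle between strike (S75°W) and section (N40°W): β = 65°.
tan(apparent dip) = tan 69° · sin 65° = 2.3610
apparent dip = arctan 2.3610 = 67.05°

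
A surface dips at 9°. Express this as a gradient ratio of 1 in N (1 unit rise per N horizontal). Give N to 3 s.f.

1 : N means tan θ = 1/N, so N = 1/tan 9° = 1/0.1584

1 in 6.31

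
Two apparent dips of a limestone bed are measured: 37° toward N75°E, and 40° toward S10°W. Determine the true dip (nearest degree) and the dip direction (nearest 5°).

true dip 56°, dip direction 135°

Each apparent-dip line lies in the plane. As unit vectors (x east, y north, z up), v₁ plunges 37°→N75°E and v₂ plunges 40°→S10°W.
n = v₁ × v₂ = (0.587, -0.576, 0.554) (taken with n_z > 0).
True dip = arccos(n_z / |n|) = arccos(0.5591) = 56.0°.
The horizontal component of n points toward azimuth atan2(n_x, n_y) = 134°, the dip direction.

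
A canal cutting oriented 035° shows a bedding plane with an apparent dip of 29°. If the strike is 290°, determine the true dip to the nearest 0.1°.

29.8°

The section is 75° from the strike.
tan δ = tan α / sin β = tan 29° / sin 75° = 0.5543 / 0.9659 = 0.5739
true dip = arctan 0.5739 = 29.85°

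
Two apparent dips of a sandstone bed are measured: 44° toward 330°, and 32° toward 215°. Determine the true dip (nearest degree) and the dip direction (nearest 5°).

The two traces are lines in the plane: v₁ = (sin 330°·cos 44°, cos 330°·cos 44°, −sin 44°), v₂ = (sin 215°·cos 32°, cos 215°·cos 32°, −sin 32°).
The plane normal is n = v₁ × v₂ ∝ (-0.813, 0.147, 0.553).
Dip δ = arctan(|n_h|/n_z) = arctan(0.826/0.553) = 56.2°.
The horizontal component of n points toward azimuth atan2(n_x, n_y) = 280°, the dip direction.

true dip 56°, dip direction 280°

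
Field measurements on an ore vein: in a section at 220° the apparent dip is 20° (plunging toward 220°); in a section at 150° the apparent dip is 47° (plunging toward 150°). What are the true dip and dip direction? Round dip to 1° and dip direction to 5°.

true dip 47°, dip direction 150°

Represent each trace as a vector plunging at its apparent dip toward its trend (east-north-up frame): v₁ = (-0.604, -0.720, -0.342), v₂ = (0.341, -0.591, -0.731).
The plane normal is n = v₁ × v₂ ∝ (0.324, -0.558, 0.602).
tan δ = √(n_x²+n_y²)/n_z = 0.646/0.602, so δ = 47.0°.
Dip direction = atan2(0.324, -0.558) = 150° (azimuth of n's horizontal projection).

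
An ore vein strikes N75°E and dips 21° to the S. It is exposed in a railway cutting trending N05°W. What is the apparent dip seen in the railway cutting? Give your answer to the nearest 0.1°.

20.7°

The strike is N75°E and the section trends N05°W; the acute angle between them is β = 80°.
tan α = tan 21° × sin 80° = 0.3839 × 0.9848 = 0.3780
α = arctan(0.3780) = 20.71°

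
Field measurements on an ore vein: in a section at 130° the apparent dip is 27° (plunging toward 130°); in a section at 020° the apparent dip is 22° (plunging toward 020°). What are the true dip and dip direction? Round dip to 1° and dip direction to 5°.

The two traces are lines in the plane: v₁ = (sin 130°·cos 27°, cos 130°·cos 27°, −sin 27°), v₂ = (sin 20°·cos 22°, cos 20°·cos 22°, −sin 22°).
n = v₁ × v₂ = (0.610, 0.112, 0.776) (taken with n_z > 0).
tan δ = √(n_x²+n_y²)/n_z = 0.620/0.776, so δ = 38.6°.
The horizontal component of n points toward azimuth atan2(n_x, n_y) = 80°, the dip direction.

true dip 39°, dip direction 080°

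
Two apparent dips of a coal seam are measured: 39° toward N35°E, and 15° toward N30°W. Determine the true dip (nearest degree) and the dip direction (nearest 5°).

Each apparent-dip line lies in the plane. As unit vectors (x east, y north, z up), v₁ plunges 39°→N35°E and v₂ plunges 15°→N30°W.
The plane normal is n = v₁ × v₂ ∝ (0.362, 0.419, 0.680).
True dip = arccos(n_z / |n|) = arccos(0.7756) = 39.1°.
The horizontal component of n points toward azimuth atan2(n_x, n_y) = 41°, the dip direction.

true dip 39°, dip direction 040°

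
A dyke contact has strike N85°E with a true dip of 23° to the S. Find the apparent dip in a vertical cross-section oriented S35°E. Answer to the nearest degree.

The strike is N85°E and the section trends S35°E; the acute angle between them is β = 60°.
tan α = tan 23° × sin 60° = 0.4245 × 0.8660 = 0.3676
apparent dip = arctan 0.3676 = 20.18°

20°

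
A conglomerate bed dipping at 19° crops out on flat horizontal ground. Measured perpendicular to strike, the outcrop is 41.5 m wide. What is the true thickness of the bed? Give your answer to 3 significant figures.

13.5 m

True thickness t = w · sin(dip) = 41.5 × sin 19°
t = 41.5 × 0.3256 = 13.511 m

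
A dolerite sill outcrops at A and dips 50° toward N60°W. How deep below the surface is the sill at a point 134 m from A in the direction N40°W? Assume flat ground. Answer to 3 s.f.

The hole lies 20° from the dip direction, so the down-dip offset is 134 × cos 20° = 125.92 m.
Depth = down-dip offset × tan(dip) = 125.92 × tan 50° = 125.92 × 1.1918
Depth = 150.06 m

150 m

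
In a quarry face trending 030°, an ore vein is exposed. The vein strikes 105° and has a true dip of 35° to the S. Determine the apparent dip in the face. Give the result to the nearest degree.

34°

The strike is 105° and the section trends 030°; the acute angle between them is β = 75°.
tan α = tan 35° × sin 75° = 0.7002 × 0.9659 = 0.6763
α = arctan(0.6763) = 34.07°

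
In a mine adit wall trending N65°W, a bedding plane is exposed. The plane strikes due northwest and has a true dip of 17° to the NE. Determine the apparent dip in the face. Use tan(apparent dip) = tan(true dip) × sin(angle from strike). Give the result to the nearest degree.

6°

The section lies 20° from the strike.
tan(apparent dip) = tan 17° · sin 20° = 0.1046
apparent dip = arctan 0.1046 = 5.97°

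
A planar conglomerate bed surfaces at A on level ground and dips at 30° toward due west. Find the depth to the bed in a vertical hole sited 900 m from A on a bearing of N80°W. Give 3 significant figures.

The hole lies 10° from the dip direction, so the down-dip offset is 900 × cos 10° = 886.33 m.
Depth = down-dip offset × tan(dip) = 886.33 × tan 30° = 886.33 × 0.5774
Depth = 511.72 m

512 m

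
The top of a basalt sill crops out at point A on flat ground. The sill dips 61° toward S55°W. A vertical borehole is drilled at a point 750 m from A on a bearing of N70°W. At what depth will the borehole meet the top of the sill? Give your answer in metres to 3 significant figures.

The hole lies 55° from the dip direction, so the down-dip offset is 750 × cos 55° = 430.18 m.
Depth = down-dip offset × tan(dip) = 430.18 × tan 61° = 430.18 × 1.8040
Depth = 776.07 m

776 m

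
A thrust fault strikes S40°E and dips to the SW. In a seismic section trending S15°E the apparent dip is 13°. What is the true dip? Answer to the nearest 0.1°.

β = acute angle between strike S40°E and section S15°E = 25°.
tan(true dip) = tan 13° / sin 25° = 0.5463
true dip = arctan 0.5463 = 28.65°

28.6°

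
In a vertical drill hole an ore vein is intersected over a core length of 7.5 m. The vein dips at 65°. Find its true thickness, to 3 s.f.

True thickness t = h · cos(dip) = 7.5 × cos 65°
t = 7.5 × 0.4226 = 3.170 m

3.17 m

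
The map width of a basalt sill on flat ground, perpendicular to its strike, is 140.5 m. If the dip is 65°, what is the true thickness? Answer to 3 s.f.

127 m

True thickness t = w · sin(dip) = 140.5 × sin 65°
t = 140.5 × 0.9063 = 127.336 m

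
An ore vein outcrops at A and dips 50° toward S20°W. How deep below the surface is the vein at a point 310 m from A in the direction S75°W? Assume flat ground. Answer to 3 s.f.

The hole lies 55° from the dip direction, so the down-dip offset is 310 × cos 55° = 177.81 m.
Depth = down-dip offset × tan(dip) = 177.81 × tan 50° = 177.81 × 1.1918
Depth = 211.90 m

212 m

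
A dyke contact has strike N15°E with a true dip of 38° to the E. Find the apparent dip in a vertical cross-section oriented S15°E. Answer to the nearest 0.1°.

21.3°

The strike is N15°E and the section trends S15°E; the acute angle between them is β = 30°.
tan(apparent dip) = tan 38° · sin 30° = 0.3906
apparent dip = arctan 0.3906 = 21.34°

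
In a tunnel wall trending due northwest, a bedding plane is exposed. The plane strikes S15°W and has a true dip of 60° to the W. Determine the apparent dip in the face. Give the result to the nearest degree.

56°

The section lies 60° from the strike.
tan(apparent dip) = tan 60° · sin 60° = 1.5000
apparent dip = arctan 1.5000 = 56.31°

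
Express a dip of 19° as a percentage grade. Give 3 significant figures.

grade % = 100 × tan 19° = 100 × 0.3443

34.4%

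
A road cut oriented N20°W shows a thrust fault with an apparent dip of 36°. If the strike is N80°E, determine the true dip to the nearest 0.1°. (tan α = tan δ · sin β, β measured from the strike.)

36.4°

The section is 80° from the strike.
tan δ = tan α / sin β = tan 36° / sin 80° = 0.7265 / 0.9848 = 0.7378
true dip = arctan 0.7378 = 36.42°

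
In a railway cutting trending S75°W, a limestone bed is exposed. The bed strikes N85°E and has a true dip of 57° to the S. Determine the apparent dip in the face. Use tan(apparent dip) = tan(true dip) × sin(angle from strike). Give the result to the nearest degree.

15°

Angle between strike (N85°E) and section (S75°W): β = 10°.
tan(apparent dip) = tan 57° · sin 10° = 0.2674
apparent dip = arctan 0.2674 = 14.97°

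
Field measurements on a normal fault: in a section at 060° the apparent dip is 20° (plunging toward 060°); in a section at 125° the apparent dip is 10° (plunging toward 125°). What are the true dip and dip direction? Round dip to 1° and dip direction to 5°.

The two traces are lines in the plane: v₁ = (sin 60°·cos 20°, cos 60°·cos 20°, −sin 20°), v₂ = (sin 125°·cos 10°, cos 125°·cos 10°, −sin 10°).
n = v₁ × v₂ = (0.275, 0.135, 0.839) (taken with n_z > 0).
Dip δ = arctan(|n_h|/n_z) = arctan(0.306/0.839) = 20.0°.
The horizontal component of n points toward azimuth atan2(n_x, n_y) = 64°, the dip direction.

true dip 20°, dip direction 065°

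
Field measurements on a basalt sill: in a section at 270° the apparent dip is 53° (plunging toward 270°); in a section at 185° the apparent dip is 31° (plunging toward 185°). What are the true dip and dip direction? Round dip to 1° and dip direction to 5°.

true dip 55°, dip direction 250°

Represent each trace as a vector plunging at its apparent dip toward its trend (east-north-up frame): v₁ = (-0.602, -0.000, -0.799), v₂ = (-0.075, -0.854, -0.515).
The plane normal is n = v₁ × v₂ ∝ (-0.682, -0.250, 0.514).
True dip = arccos(n_z / |n|) = arccos(0.5775) = 54.7°.
Dip direction = azimuth of (n_x, n_y) = atan2(-0.682, -0.250) = 250°.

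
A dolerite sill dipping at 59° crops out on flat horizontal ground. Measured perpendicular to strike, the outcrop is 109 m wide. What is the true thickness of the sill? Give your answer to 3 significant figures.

True thickness t = w · sin(dip) = 109 × sin 59°
t = 109 × 0.8572 = 93.431 m

93.4 m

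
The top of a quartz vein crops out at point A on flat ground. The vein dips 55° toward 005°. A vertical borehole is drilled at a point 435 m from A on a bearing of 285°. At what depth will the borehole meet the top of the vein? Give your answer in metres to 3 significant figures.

The hole lies 80° from the dip direction, so the down-dip offset is 435 × cos 80° = 75.54 m.
Depth = down-dip offset × tan(dip) = 75.54 × tan 55° = 75.54 × 1.4281
Depth = 107.88 m

108 m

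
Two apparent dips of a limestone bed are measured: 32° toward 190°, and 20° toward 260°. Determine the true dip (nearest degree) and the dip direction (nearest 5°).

Each apparent-dip line lies in the plane. As unit vectors (x east, y north, z up), v₁ plunges 32°→190° and v₂ plunges 20°→260°.
n = v₁ × v₂ = (-0.199, -0.440, 0.749) (taken with n_z > 0).
Dip δ = arctan(|n_h|/n_z) = arctan(0.483/0.749) = 32.8°.
Dip direction = azimuth of (n_x, n_y) = atan2(-0.199, -0.440) = 204°.

true dip 33°, dip direction 205°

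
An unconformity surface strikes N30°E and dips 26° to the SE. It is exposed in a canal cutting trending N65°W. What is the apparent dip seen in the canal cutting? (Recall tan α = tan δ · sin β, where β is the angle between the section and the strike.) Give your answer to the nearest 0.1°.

25.9°

Angle between strike (N30°E) and section (N65°W): β = 85°.
tan α = tan 26° × sin 85° = 0.4877 × 0.9962 = 0.4859
apparent dip = arctan 0.4859 = 25.91°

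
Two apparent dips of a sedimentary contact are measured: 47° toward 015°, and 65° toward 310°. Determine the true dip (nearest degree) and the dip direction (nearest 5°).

Represent each trace as a vector plunging at its apparent dip toward its trend (east-north-up frame): v₁ = (0.177, 0.659, -0.731), v₂ = (-0.324, 0.272, -0.906).
The plane normal is n = v₁ × v₂ ∝ (-0.398, 0.397, 0.261).
tan δ = √(n_x²+n_y²)/n_z = 0.562/0.261, so δ = 65.1°.
The horizontal component of n points toward azimuth atan2(n_x, n_y) = 315°, the dip direction.

true dip 65°, dip direction 315°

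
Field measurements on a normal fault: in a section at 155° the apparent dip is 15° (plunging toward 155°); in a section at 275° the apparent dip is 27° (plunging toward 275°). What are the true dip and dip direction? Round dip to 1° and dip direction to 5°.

Each apparent-dip line lies in the plane. As unit vectors (x east, y north, z up), v₁ plunges 15°→155° and v₂ plunges 27°→275°.
The plane normal is n = v₁ × v₂ ∝ (-0.418, -0.415, 0.745).
Dip δ = arctan(|n_h|/n_z) = arctan(0.589/0.745) = 38.3°.
Dip direction = atan2(-0.418, -0.415) = 225° (azimuth of n's horizontal projection).

true dip 38°, dip direction 225°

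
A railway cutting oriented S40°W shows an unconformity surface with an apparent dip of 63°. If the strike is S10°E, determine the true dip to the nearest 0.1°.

68.7°

The section is 50° from the strike.
tan δ = tan α / sin β = tan 63° / sin 50° = 1.9626 / 0.7660 = 2.5620
true dip = arctan 2.5620 = 68.68°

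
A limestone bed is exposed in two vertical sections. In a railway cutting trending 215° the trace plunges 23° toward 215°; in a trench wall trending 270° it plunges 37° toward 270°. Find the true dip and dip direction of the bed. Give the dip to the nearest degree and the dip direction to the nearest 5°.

true dip 37°, dip direction 270°

The two traces are lines in the plane: v₁ = (sin 215°·cos 23°, cos 215°·cos 23°, −sin 23°), v₂ = (sin 270°·cos 37°, cos 270°·cos 37°, −sin 37°).
n = v₁ × v₂ = (-0.454, 0.006, 0.602) (taken with n_z > 0).
Dip δ = arctan(|n_h|/n_z) = arctan(0.454/0.602) = 37.0°.
Dip direction = azimuth of (n_x, n_y) = atan2(-0.454, 0.006) = 271°.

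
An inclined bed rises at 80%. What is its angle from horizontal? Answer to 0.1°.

38.7°

tan θ = 80/100 = 0.8000
θ = arctan(0.8000) = 38.66°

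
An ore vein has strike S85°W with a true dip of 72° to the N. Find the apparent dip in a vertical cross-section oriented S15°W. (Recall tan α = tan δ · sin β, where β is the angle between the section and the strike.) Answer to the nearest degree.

The strike is S85°W and the section trends S15°W; the acute angle between them is β = 70°.
tan α = tan 72° × sin 70° = 3.0777 × 0.9397 = 2.8921
α = arctan(2.8921) = 70.93°

71°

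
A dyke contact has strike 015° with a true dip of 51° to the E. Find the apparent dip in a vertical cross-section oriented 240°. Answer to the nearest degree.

Angle between strike (015°) and section (240°): β = 45°.
tan α = tan 51° × sin 45° = 1.2349 × 0.7071 = 0.8732
α = arctan(0.8732) = 41.13°

41°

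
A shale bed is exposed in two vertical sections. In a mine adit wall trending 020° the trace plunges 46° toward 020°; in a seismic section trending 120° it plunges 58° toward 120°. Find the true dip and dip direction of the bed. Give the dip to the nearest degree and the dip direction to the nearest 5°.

true dip 64°, dip direction 080°

Each apparent-dip line lies in the plane. As unit vectors (x east, y north, z up), v₁ plunges 46°→020° and v₂ plunges 58°→120°.
n = v₁ × v₂ = (0.744, 0.129, 0.363) (taken with n_z > 0).
Dip δ = arctan(|n_h|/n_z) = arctan(0.755/0.363) = 64.4°.
Dip direction = azimuth of (n_x, n_y) = atan2(0.744, 0.129) = 80°.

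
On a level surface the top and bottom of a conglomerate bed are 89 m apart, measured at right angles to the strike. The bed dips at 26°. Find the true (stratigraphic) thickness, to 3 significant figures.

39.0 m

True thickness t = w · sin(dip) = 89 × sin 26°
t = 89 × 0.4384 = 39.015 m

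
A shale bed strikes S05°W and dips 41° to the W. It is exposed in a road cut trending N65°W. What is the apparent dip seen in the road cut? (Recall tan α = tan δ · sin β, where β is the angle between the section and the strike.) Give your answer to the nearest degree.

39°

The strike is S05°W and the section trends N65°W; the acute angle between them is β = 70°.
tan α = tan 41° × sin 70° = 0.8693 × 0.9397 = 0.8169
apparent dip = arctan 0.8169 = 39.24°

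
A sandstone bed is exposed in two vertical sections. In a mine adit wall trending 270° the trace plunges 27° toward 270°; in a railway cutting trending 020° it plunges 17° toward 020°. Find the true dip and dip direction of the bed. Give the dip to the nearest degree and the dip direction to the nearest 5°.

true dip 36°, dip direction 315°

The two traces are lines in the plane: v₁ = (sin 270°·cos 27°, cos 270°·cos 27°, −sin 27°), v₂ = (sin 20°·cos 17°, cos 20°·cos 17°, −sin 17°).
The plane normal is n = v₁ × v₂ ∝ (-0.408, 0.409, 0.801).
tan δ = √(n_x²+n_y²)/n_z = 0.578/0.801, so δ = 35.8°.
Dip direction = azimuth of (n_x, n_y) = atan2(-0.408, 0.409) = 315°.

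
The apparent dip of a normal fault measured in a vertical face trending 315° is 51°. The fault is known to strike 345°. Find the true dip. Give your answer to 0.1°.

68.0°

β = acute angle between strike 345° and section 315° = 30°.
tan δ = tan α / sin β = tan 51° / sin 30° = 1.2349 / 0.5000 = 2.4698
true dip = arctan 2.4698 = 67.96°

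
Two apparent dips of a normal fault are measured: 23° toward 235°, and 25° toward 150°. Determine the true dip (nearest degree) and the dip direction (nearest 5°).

true dip 31°, dip direction 190°

The two traces are lines in the plane: v₁ = (sin 235°·cos 23°, cos 235°·cos 23°, −sin 23°), v₂ = (sin 150°·cos 25°, cos 150°·cos 25°, −sin 25°).
The plane normal is n = v₁ × v₂ ∝ (-0.084, -0.496, 0.831).
True dip = arccos(n_z / |n|) = arccos(0.8556) = 31.2°.
Dip direction = atan2(-0.084, -0.496) = 190° (azimuth of n's horizontal projection).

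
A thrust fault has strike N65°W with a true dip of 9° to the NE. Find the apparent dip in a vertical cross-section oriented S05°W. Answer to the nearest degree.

8°

Angle between strike (N65°W) and section (S05°W): β = 70°.
tan α = tan 9° × sin 70° = 0.1584 × 0.9397 = 0.1488
apparent dip = arctan 0.1488 = 8.47°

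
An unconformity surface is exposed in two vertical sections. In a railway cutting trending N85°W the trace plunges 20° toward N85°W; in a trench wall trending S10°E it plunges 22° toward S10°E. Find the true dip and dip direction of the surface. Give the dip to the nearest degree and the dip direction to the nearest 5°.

Each apparent-dip line lies in the plane. As unit vectors (x east, y north, z up), v₁ plunges 20°→N85°W and v₂ plunges 22°→S10°E.
The plane normal is n = v₁ × v₂ ∝ (-0.343, -0.406, 0.842).
True dip = arccos(n_z / |n|) = arccos(0.8456) = 32.3°.
Dip direction = atan2(-0.343, -0.406) = 220° (azimuth of n's horizontal projection).

true dip 32°, dip direction 220°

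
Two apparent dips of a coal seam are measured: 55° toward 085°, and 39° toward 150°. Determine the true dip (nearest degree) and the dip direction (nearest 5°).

true dip 55°, dip direction 095°

Each apparent-dip line lies in the plane. As unit vectors (x east, y north, z up), v₁ plunges 55°→085° and v₂ plunges 39°→150°.
n = v₁ × v₂ = (0.583, -0.041, 0.404) (taken with n_z > 0).
Dip δ = arctan(|n_h|/n_z) = arctan(0.584/0.404) = 55.3°.
The horizontal component of n points toward azimuth atan2(n_x, n_y) = 94°, the dip direction.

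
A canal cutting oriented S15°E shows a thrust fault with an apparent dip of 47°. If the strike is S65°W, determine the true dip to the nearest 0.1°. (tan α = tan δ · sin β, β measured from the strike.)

47.4°

The section is 80° from the strike.
tan δ = tan α / sin β = tan 47° / sin 80° = 1.0724 / 0.9848 = 1.0889
δ = arctan(1.0889) = 47.44°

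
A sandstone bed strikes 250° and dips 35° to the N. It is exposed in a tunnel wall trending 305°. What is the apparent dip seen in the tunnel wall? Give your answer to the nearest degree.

30°

Angle between strike (250°) and section (305°): β = 55°.
tan α = tan 35° × sin 55° = 0.7002 × 0.8192 = 0.5736
apparent dip = arctan 0.5736 = 29.84°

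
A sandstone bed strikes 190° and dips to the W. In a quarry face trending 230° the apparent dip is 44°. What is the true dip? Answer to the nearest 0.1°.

β = acute angle between strike 190° and section 230° = 40°.
tan δ = tan α / sin β = tan 44° / sin 40° = 0.9657 / 0.6428 = 1.5023
δ = arctan(1.5023) = 56.35°

56.4°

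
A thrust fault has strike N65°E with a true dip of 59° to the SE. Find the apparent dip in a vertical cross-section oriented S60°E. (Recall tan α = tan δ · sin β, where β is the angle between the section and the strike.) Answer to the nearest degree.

54°

Angle between strike (N65°E) and section (S60°E): β = 55°.
tan α = tan 59° × sin 55° = 1.6643 × 0.8192 = 1.3633
apparent dip = arctan 1.3633 = 53.74°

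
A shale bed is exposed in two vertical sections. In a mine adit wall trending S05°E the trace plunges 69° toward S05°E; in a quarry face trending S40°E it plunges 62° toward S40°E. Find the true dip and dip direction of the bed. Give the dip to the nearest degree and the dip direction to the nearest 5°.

The two traces are lines in the plane: v₁ = (sin 175°·cos 69°, cos 175°·cos 69°, −sin 69°), v₂ = (sin 140°·cos 62°, cos 140°·cos 62°, −sin 62°).
The plane normal is n = v₁ × v₂ ∝ (-0.021, -0.254, 0.097).
True dip = arccos(n_z / |n|) = arccos(0.3540) = 69.3°.
Dip direction = atan2(-0.021, -0.254) = 185° (azimuth of n's horizontal projection).

true dip 69°, dip direction 185°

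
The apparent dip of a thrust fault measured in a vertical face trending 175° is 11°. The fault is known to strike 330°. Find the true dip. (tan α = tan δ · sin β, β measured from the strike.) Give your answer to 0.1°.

24.7°

The section is 25° from the strike.
tan δ = tan α / sin β = tan 11° / sin 25° = 0.1944 / 0.4226 = 0.4599
true dip = arctan 0.4599 = 24.70°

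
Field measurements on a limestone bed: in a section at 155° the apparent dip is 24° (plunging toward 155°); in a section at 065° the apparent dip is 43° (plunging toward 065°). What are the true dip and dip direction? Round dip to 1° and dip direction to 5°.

The two traces are lines in the plane: v₁ = (sin 155°·cos 24°, cos 155°·cos 24°, −sin 24°), v₂ = (sin 65°·cos 43°, cos 65°·cos 43°, −sin 43°).
The plane normal is n = v₁ × v₂ ∝ (0.690, -0.006, 0.668).
True dip = arccos(n_z / |n|) = arccos(0.6954) = 45.9°.
Dip direction = azimuth of (n_x, n_y) = atan2(0.690, -0.006) = 91°.

true dip 46°, dip direction 090°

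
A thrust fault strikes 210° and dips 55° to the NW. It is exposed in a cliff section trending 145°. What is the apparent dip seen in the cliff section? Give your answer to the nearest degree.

The section lies 65° from the strike.
tan(apparent dip) = tan 55° · sin 65° = 1.2943
α = arctan(1.2943) = 52.31°

52°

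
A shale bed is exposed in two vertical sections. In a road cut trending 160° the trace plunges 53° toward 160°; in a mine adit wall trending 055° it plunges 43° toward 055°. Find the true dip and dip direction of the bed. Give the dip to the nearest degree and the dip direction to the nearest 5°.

true dip 62°, dip direction 115°

Represent each trace as a vector plunging at its apparent dip toward its trend (east-north-up frame): v₁ = (0.206, -0.566, -0.799), v₂ = (0.599, 0.419, -0.682).
Cross product v₁ × v₂ gives the pole to the plane: n ∝ (0.721, -0.338, 0.425).
tan δ = √(n_x²+n_y²)/n_z = 0.796/0.425, so δ = 61.9°.
The horizontal component of n points toward azimuth atan2(n_x, n_y) = 115°, the dip direction.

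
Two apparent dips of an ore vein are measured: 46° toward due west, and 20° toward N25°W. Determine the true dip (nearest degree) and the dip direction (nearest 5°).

Each apparent-dip line lies in the plane. As unit vectors (x east, y north, z up), v₁ plunges 46°→due west and v₂ plunges 20°→N25°W.
n = v₁ × v₂ = (-0.613, -0.048, 0.592) (taken with n_z > 0).
tan δ = √(n_x²+n_y²)/n_z = 0.615/0.592, so δ = 46.1°.
Dip direction = azimuth of (n_x, n_y) = atan2(-0.613, -0.048) = 266°.

true dip 46°, dip direction 265°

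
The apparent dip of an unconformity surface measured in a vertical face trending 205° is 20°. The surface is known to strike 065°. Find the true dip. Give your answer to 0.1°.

β = acute angle between strike 065° and section 205° = 40°.
tan δ = tan α / sin β = tan 20° / sin 40° = 0.3640 / 0.6428 = 0.5662
δ = arctan(0.5662) = 29.52°

29.5°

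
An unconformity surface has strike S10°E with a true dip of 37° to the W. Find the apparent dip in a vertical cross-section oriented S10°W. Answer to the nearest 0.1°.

Angle between strike (S10°E) and section (S10°W): β = 20°.
tan(apparent dip) = tan 37° · sin 20° = 0.2577
α = arctan(0.2577) = 14.45°

14.5°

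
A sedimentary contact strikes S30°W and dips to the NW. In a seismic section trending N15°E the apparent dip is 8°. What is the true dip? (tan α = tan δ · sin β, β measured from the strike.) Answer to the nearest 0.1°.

28.5°

β = acute angle between strike S30°W and section N15°E = 15°.
tan(true dip) = tan 8° / sin 15° = 0.5430
true dip = arctan 0.5430 = 28.50°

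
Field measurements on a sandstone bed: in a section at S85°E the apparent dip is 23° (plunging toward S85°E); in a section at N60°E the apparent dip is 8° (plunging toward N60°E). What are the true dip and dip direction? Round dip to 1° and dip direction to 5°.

true dip 29°, dip direction 135°

Represent each trace as a vector plunging at its apparent dip toward its trend (east-north-up frame): v₁ = (0.917, -0.080, -0.391), v₂ = (0.858, 0.495, -0.139).
The plane normal is n = v₁ × v₂ ∝ (0.205, -0.207, 0.523).
True dip = arccos(n_z / |n|) = arccos(0.8735) = 29.1°.
Dip direction = azimuth of (n_x, n_y) = atan2(0.205, -0.207) = 135°.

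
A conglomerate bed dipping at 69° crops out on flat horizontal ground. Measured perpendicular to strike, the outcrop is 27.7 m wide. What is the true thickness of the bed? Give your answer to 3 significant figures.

True thickness t = w · sin(dip) = 27.7 × sin 69°
t = 27.7 × 0.9336 = 25.860 m

25.9 m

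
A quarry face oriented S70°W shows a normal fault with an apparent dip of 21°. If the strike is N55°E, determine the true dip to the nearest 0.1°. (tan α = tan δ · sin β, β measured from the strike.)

β = acute angle between strike N55°E and section S70°W = 15°.
tan(true dip) = tan 21° / sin 15° = 1.4831
δ = arctan(1.4831) = 56.01°

56.0°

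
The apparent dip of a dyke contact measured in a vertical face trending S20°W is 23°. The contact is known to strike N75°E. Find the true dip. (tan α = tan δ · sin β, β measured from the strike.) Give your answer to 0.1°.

The section is 55° from the strike.
tan δ = tan α / sin β = tan 23° / sin 55° = 0.4245 / 0.8192 = 0.5182
true dip = arctan 0.5182 = 27.39°

27.4°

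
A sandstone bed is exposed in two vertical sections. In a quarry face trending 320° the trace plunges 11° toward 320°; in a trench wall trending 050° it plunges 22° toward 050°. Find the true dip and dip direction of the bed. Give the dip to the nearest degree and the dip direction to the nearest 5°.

true dip 24°, dip direction 025°

Represent each trace as a vector plunging at its apparent dip toward its trend (east-north-up frame): v₁ = (-0.631, 0.752, -0.191), v₂ = (0.710, 0.596, -0.375).
n = v₁ × v₂ = (0.168, 0.372, 0.910) (taken with n_z > 0).
True dip = arccos(n_z / |n|) = arccos(0.9125) = 24.1°.
Dip direction = atan2(0.168, 0.372) = 24° (azimuth of n's horizontal projection).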